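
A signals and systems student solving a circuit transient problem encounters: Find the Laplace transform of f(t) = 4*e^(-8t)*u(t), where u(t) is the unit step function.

Standard Laplace transform pair:
e^(-at)*u(t) <-> 1/(s+a)
With a = 8: L{4*e^(-8t)*u(t)} = 4/(s+8), ROC: Re(s) > -8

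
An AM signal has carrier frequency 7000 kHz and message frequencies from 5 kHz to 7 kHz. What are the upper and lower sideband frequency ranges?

Upper sideband (USB) = fc + [fm_low, fm_high] = 7000 + [5, 7] = [7005, 7007] kHz
Lower sideband (LSB) = fc - [fm_high, fm_low] = 7000 - [7, 5] = [6993, 6995] kHz
Total occupied spectrum: 6993 kHz to 7007 kHz (plus carrier at 7000 kHz)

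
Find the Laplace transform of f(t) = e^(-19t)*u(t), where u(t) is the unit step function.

Standard Laplace transform pair:
e^(-at)*u(t) <-> 1/(s+a)
With a = 19: L{e^(-19t)*u(t)} = 1/(s+19), ROC: Re(s) > -19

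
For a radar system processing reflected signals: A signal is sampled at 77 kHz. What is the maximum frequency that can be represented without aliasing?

The maximum frequency that can be represented without aliasing
is the Nyquist frequency: f_max = f_s / 2 = 77 kHz / 2 = 77/2 kHz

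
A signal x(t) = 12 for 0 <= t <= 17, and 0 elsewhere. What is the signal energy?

Energy = integral of |x(t)|^2 dt over the signal duration
= 12^2 * 17 = 144 * 17 = 2448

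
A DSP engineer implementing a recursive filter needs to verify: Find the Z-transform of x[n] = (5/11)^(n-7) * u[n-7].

Time-shifting property: if X(z) = Z{x[n]}, then Z{x[n-d]} = z^(-d) * X(z)
X(z) = z/(z - 5/11) for x[n] = (5/11)^n * u[n]
Z{x[n-7]} = z^(-7) * z/(z - 5/11) = z^(-6)/(z - 5/11)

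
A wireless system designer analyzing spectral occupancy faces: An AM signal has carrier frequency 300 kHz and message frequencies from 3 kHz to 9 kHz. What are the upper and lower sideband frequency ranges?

Upper sideband (USB) = fc + [fm_low, fm_high] = 300 + [3, 9] = [303, 309] kHz
Lower sideband (LSB) = fc - [fm_high, fm_low] = 300 - [9, 3] = [291, 297] kHz
Total occupied spectrum: 291 kHz to 309 kHz (plus carrier at 300 kHz)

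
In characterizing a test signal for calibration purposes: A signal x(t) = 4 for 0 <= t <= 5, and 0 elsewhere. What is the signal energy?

Energy = integral of |x(t)|^2 dt over the signal duration
= 4^2 * 5 = 16 * 5 = 80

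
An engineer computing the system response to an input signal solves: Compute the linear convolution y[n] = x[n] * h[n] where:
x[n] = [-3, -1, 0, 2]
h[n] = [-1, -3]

y[n] = sum_k x[k]*h[n-k]. Output length = len(x) + len(h) - 1 = 4 + 2 - 1 = 5.
y[0] = -3*-1 = 3
y[1] = -1*-1 + -3*-3 = 10
y[2] = 0*-1 + -1*-3 = 3
y[3] = 2*-1 + 0*-3 = -2
y[4] = 2*-3 = -6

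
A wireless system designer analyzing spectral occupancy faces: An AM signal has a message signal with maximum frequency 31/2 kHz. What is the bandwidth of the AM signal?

In AM (double-sideband), the bandwidth is twice the message frequency.
BW = 2 * f_m = 2 * 31/2 kHz = 31 kHz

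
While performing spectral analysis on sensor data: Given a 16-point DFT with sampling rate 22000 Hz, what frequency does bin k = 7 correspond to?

The frequency of DFT bin k is: f_k = k * f_s / N
f_7 = 7 * 22000 / 16 = 9625 Hz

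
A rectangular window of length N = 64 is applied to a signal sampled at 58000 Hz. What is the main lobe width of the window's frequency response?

For a rectangular window of length N,
the main lobe width in frequency is 2*f_s/N.
= 2*58000/64 = 3625/2 Hz
This determines the minimum frequency separation for resolving two sinusoids.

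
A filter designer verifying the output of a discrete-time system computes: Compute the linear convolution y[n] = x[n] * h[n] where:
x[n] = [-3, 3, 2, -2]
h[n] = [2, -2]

y[n] = sum_k x[k]*h[n-k]. Output length = len(x) + len(h) - 1 = 4 + 2 - 1 = 5.
y[0] = -3*2 = -6
y[1] = 3*2 + -3*-2 = 12
y[2] = 2*2 + 3*-2 = -2
y[3] = -2*2 + 2*-2 = -8
y[4] = -2*-2 = 4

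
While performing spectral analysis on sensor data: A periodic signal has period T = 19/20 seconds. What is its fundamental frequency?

The fundamental frequency is the reciprocal of the period.
f = 1/T = 1/(19/20) = 20/19 Hz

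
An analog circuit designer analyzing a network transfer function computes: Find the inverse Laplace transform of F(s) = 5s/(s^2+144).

Standard pair: s/(s^2+w^2) <-> cos(wt)*u(t)
With k=5, w=12: f(t) = 5*cos(12t)*u(t)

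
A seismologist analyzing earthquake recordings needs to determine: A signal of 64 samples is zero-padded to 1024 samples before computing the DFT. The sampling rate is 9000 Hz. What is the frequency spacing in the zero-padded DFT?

Original DFT: N = 64, resolution = f_s/N = 9000/64 = 1125/8 Hz
Zero-padded DFT: N = 1024, resolution = f_s/N = 9000/1024 = 1125/128 Hz
Zero-padding interpolates the spectrum (finer frequency grid)
but does NOT improve the true spectral resolution (ability to resolve close frequencies).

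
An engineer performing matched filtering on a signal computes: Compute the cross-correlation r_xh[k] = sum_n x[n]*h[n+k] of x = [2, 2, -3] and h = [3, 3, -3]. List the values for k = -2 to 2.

Both sequences indexed from 0 and zero outside their support.
Lags with overlap: k = -2 to 2.
  r_xh[-2] = x[2]*h[0] = -9
  r_xh[-1] = x[1]*h[0] + x[2]*h[1] = -3
  r_xh[0] = x[0]*h[0] + x[1]*h[1] + x[2]*h[2] = 21
  r_xh[1] = x[0]*h[1] + x[1]*h[2] = 0
  r_xh[2] = x[0]*h[2] = -6
r_xh = [-9, -3, 21, 0, -6] (for k = -2, ..., 2)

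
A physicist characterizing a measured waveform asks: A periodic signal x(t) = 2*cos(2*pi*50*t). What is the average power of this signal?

Average power of A*cos(wt) is A^2/2.
P = 2^2 / 2 = 4/2 = 2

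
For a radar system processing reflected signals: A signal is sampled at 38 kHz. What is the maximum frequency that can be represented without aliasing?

The maximum frequency that can be represented without aliasing
is the Nyquist frequency: f_max = f_s / 2 = 38 kHz / 2 = 19 kHz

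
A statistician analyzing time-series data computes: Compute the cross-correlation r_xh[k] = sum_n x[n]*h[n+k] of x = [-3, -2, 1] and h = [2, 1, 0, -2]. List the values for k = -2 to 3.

Both sequences indexed from 0 and zero outside their support.
Lags with overlap: k = -2 to 3.
  r_xh[-2] = x[2]*h[0] = 2
  r_xh[-1] = x[1]*h[0] + x[2]*h[1] = -3
  r_xh[0] = x[0]*h[0] + x[1]*h[1] + x[2]*h[2] = -8
  r_xh[1] = x[0]*h[1] + x[1]*h[2] + x[2]*h[3] = -5
  r_xh[2] = x[0]*h[2] + x[1]*h[3] = 4
  r_xh[3] = x[0]*h[3] = 6
r_xh = [2, -3, -8, -5, 4, 6] (for k = -2, ..., 3)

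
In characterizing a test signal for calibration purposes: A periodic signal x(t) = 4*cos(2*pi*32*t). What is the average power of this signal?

Average power of A*cos(wt) is A^2/2.
P = 4^2 / 2 = 16/2 = 8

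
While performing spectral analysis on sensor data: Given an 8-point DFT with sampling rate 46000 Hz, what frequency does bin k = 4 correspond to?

The frequency of DFT bin k is: f_k = k * f_s / N
f_4 = 4 * 46000 / 8 = 23000 Hz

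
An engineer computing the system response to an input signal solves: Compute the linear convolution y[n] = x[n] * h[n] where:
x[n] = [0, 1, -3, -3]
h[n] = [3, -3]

y[n] = sum_k x[k]*h[n-k]. Output length = len(x) + len(h) - 1 = 4 + 2 - 1 = 5.
y[0] = 0*3 = 0
y[1] = 1*3 + 0*-3 = 3
y[2] = -3*3 + 1*-3 = -12
y[3] = -3*3 + -3*-3 = 0
y[4] = -3*-3 = 9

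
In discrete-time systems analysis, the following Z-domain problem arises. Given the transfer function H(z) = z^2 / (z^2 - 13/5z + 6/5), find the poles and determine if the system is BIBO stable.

Poles are roots of the denominator: z^2 - 13/5z + 6/5 = 0.
Quadratic formula: z = [-(-13/5) +/- sqrt((-13/5)^2 - 4*(6/5))] / 2
Discriminant = 169/25 - 24/5 = 49/25; sqrt = 7/5.
z = (13/5 +/- 7/5) / 2 => z = 2 or z = 3/5.
|p1| = 2, |p2| = 3/5.
For BIBO stability, all poles must lie inside the unit circle (|p| < 1).
System is UNSTABLE since at least one |p| >= 1.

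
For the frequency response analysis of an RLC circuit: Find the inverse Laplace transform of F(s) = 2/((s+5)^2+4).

Standard pair: w/((s+a)^2+w^2) <-> e^(-at)*sin(wt)*u(t)
With a=5, w=2: f(t) = e^(-5t)*sin(2t)*u(t)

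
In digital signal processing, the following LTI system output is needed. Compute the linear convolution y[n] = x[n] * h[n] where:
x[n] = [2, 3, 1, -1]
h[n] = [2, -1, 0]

y[n] = sum_k x[k]*h[n-k]. Output length = len(x) + len(h) - 1 = 4 + 3 - 1 = 6.
y[0] = 2*2 = 4
y[1] = 3*2 + 2*-1 = 4
y[2] = 1*2 + 3*-1 + 2*0 = -1
y[3] = -1*2 + 1*-1 + 3*0 = -3
y[4] = -1*-1 + 1*0 = 1
y[5] = -1*0 = 0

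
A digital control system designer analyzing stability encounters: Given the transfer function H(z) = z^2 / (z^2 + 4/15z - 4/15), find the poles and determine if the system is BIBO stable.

Poles are roots of the denominator: z^2 + 4/15z - 4/15 = 0.
Quadratic formula: z = [-(4/15) +/- sqrt((4/15)^2 - 4*(-4/15))] / 2
Discriminant = 16/225 + 16/15 = 256/225; sqrt = 16/15.
z = (-4/15 +/- 16/15) / 2 => z = 2/5 or z = -2/3.
|p1| = 2/3, |p2| = 2/5.
For BIBO stability, all poles must lie inside the unit circle (|p| < 1).
System is STABLE since both |p| < 1.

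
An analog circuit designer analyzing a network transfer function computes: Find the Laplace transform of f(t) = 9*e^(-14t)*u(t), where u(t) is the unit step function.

Standard Laplace transform pair:
e^(-at)*u(t) <-> 1/(s+a)
With a = 14: L{9*e^(-14t)*u(t)} = 9/(s+14), ROC: Re(s) > -14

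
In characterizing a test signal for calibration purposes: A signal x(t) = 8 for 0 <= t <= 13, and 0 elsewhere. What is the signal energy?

Energy = integral of |x(t)|^2 dt over the signal duration
= 8^2 * 13 = 64 * 13 = 832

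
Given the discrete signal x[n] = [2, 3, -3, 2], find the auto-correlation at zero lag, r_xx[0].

The auto-correlation at zero lag r_xx[0] equals the signal energy.
r_xx[0] = sum of x[n]^2 = 2^2 + 3^2 + (-3)^2 + 2^2
= 4 + 9 + 9 + 4 = 26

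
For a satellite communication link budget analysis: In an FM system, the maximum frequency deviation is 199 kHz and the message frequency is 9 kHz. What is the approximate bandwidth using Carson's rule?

Carson's rule: BW = 2*(delta_f + f_m)
= 2*(199 + 9) kHz = 416 kHz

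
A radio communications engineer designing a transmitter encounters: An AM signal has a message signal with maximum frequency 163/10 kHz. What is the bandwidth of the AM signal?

In AM (double-sideband), the bandwidth is twice the message frequency.
BW = 2 * f_m = 2 * 163/10 kHz = 163/5 kHz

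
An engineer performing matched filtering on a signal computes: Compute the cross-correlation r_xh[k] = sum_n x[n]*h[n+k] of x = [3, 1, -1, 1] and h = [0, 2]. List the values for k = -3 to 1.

Both sequences indexed from 0 and zero outside their support.
Lags with overlap: k = -3 to 1.
  r_xh[-3] = x[3]*h[0] = 0
  r_xh[-2] = x[2]*h[0] + x[3]*h[1] = 2
  r_xh[-1] = x[1]*h[0] + x[2]*h[1] = -2
  r_xh[0] = x[0]*h[0] + x[1]*h[1] = 2
  r_xh[1] = x[0]*h[1] = 6
r_xh = [0, 2, -2, 2, 6] (for k = -3, ..., 1)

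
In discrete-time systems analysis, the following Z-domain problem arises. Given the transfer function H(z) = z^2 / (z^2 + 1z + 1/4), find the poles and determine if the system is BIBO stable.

Poles are roots of the denominator: z^2 + 1z + 1/4 = 0.
Quadratic formula: z = [-(1) +/- sqrt((1)^2 - 4*(1/4))] / 2
Discriminant = 1 - 1 = 0; sqrt = 0.
z = (-1 +/- 0) / 2 = -1/2 (repeated root).
|p1| = 1/2, |p2| = 1/2.
For BIBO stability, all poles must lie inside the unit circle (|p| < 1).
System is STABLE since both |p| < 1.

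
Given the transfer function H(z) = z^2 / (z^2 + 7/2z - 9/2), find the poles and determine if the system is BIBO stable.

Poles are roots of the denominator: z^2 + 7/2z - 9/2 = 0.
Quadratic formula: z = [-(7/2) +/- sqrt((7/2)^2 - 4*(-9/2))] / 2
Discriminant = 49/4 + 18 = 121/4; sqrt = 11/2.
z = (-7/2 +/- 11/2) / 2 => z = 1 or z = -9/2.
|p1| = 9/2, |p2| = 1.
For BIBO stability, all poles must lie inside the unit circle (|p| < 1).
System is UNSTABLE since at least one |p| >= 1.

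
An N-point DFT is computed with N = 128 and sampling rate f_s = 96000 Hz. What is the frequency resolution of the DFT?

DFT frequency resolution = f_s / N
= 96000 / 128 = 750 Hz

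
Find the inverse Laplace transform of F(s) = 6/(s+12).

Standard pair: k/(s+a) <-> k*e^(-at)*u(t)
With k=6, a=12: f(t) = 6*e^(-12t)*u(t)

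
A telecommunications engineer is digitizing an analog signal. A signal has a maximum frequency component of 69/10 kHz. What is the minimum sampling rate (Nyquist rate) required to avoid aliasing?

By the Nyquist-Shannon sampling theorem,
the minimum sampling rate (Nyquist rate) must be at least 2 * f_max.
Nyquist rate = 2 * 69/10 kHz = 69/5 kHz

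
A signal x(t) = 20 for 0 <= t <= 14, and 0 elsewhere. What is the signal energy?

Energy = integral of |x(t)|^2 dt over the signal duration
= 20^2 * 14 = 400 * 14 = 5600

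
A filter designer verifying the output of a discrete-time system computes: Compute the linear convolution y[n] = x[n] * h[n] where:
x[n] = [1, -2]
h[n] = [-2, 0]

y[n] = sum_k x[k]*h[n-k]. Output length = len(x) + len(h) - 1 = 2 + 2 - 1 = 3.
y[0] = 1*-2 = -2
y[1] = -2*-2 + 1*0 = 4
y[2] = -2*0 = 0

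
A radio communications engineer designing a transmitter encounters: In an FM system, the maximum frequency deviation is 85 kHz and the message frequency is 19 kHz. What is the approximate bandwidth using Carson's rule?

Carson's rule: BW = 2*(delta_f + f_m)
= 2*(85 + 19) kHz = 208 kHz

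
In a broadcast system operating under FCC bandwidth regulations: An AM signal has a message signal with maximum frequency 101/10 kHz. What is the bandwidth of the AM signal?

In AM (double-sideband), the bandwidth is twice the message frequency.
BW = 2 * f_m = 2 * 101/10 kHz = 101/5 kHz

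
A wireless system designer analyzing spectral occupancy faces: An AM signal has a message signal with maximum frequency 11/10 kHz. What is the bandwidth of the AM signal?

In AM (double-sideband), the bandwidth is twice the message frequency.
BW = 2 * f_m = 2 * 11/10 kHz = 11/5 kHz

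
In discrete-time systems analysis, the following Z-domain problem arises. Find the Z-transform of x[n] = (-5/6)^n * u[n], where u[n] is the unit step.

The Z-transform of a^n * u[n] is z/(z-a) for |z| > |a|.
Here a = -5/6, so X(z) = z/(z - (-5/6)) = 6z/(6z + 5)
ROC: |z| > 5/6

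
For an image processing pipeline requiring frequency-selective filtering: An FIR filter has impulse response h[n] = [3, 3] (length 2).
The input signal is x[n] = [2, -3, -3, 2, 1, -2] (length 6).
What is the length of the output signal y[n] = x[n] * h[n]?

For linear convolution, the output length is:
len(y) = len(x) + len(h) - 1 = 6 + 2 - 1 = 7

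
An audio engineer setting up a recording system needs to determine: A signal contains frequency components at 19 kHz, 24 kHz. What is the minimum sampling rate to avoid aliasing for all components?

The highest frequency component is f_max = 24 kHz.
Nyquist rate = 2 * f_max = 2 * 24 kHz = 48 kHz.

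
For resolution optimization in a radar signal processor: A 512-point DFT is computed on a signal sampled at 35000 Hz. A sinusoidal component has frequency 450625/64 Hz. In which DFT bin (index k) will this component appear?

DFT frequency resolution = f_s/N = 35000/512 = 4375/64 Hz
Bin index k = f_signal / resolution = 450625/64 / 4375/64 = 103
The signal frequency 450625/64 Hz falls in DFT bin k = 103.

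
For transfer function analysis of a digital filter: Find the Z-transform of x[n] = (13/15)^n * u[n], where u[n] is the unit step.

The Z-transform of a^n * u[n] is z/(z-a) for |z| > |a|.
Here a = 13/15, so X(z) = z/(z - (13/15)) = 15z/(15z - 13)
ROC: |z| > 13/15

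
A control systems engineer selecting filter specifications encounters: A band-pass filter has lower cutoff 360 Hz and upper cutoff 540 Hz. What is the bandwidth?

Bandwidth = f_high - f_low
= 540 Hz - 360 Hz = 180 Hz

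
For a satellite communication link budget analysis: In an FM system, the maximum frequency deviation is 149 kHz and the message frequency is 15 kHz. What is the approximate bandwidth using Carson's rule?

Carson's rule: BW = 2*(delta_f + f_m)
= 2*(149 + 15) kHz = 328 kHz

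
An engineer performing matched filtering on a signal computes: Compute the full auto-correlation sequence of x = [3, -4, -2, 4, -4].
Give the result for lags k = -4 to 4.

r_xx[k] = sum_m x[m]*x[m+k], indexed from 0, for k = -4 to 4:
  r_xx[-4] = x[4]*x[0] = -12
  r_xx[-3] = x[3]*x[0] + x[4]*x[1] = 28
  r_xx[-2] = x[2]*x[0] + x[3]*x[1] + x[4]*x[2] = -14
  r_xx[-1] = x[1]*x[0] + x[2]*x[1] + x[3]*x[2] + x[4]*x[3] = -28
  r_xx[0] = x[0]*x[0] + x[1]*x[1] + x[2]*x[2] + x[3]*x[3] + x[4]*x[4] = 61
  r_xx[1] = x[0]*x[1] + x[1]*x[2] + x[2]*x[3] + x[3]*x[4] = -28
  r_xx[2] = x[0]*x[2] + x[1]*x[3] + x[2]*x[4] = -14
  r_xx[3] = x[0]*x[3] + x[1]*x[4] = 28
  r_xx[4] = x[0]*x[4] = -12
r_xx = [-12, 28, -14, -28, 61, -28, -14, 28, -12]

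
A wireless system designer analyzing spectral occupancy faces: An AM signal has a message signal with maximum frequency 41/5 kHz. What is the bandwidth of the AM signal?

In AM (double-sideband), the bandwidth is twice the message frequency.
BW = 2 * f_m = 2 * 41/5 kHz = 82/5 kHz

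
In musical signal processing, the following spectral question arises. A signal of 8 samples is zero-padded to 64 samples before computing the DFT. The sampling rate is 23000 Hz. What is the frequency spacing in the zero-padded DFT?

Original DFT: N = 8, resolution = f_s/N = 23000/8 = 2875 Hz
Zero-padded DFT: N = 64, resolution = f_s/N = 23000/64 = 2875/8 Hz
Zero-padding interpolates the spectrum (finer frequency grid)
but does NOT improve the true spectral resolution (ability to resolve close frequencies).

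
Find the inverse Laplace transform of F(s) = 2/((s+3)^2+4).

Standard pair: w/((s+a)^2+w^2) <-> e^(-at)*sin(wt)*u(t)
With a=3, w=2: f(t) = e^(-3t)*sin(2t)*u(t)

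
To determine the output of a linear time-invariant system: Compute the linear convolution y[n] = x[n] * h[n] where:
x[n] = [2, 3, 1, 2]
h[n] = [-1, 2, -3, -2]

y[n] = sum_k x[k]*h[n-k]. Output length = len(x) + len(h) - 1 = 4 + 4 - 1 = 7.
y[0] = 2*-1 = -2
y[1] = 3*-1 + 2*2 = 1
y[2] = 1*-1 + 3*2 + 2*-3 = -1
y[3] = 2*-1 + 1*2 + 3*-3 + 2*-2 = -13
y[4] = 2*2 + 1*-3 + 3*-2 = -5
y[5] = 2*-3 + 1*-2 = -8
y[6] = 2*-2 = -4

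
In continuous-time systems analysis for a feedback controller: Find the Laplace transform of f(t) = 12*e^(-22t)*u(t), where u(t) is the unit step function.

Standard Laplace transform pair:
e^(-at)*u(t) <-> 1/(s+a)
With a = 22: L{12*e^(-22t)*u(t)} = 12/(s+22), ROC: Re(s) > -22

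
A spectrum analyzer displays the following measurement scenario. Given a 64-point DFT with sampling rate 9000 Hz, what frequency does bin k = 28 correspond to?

The frequency of DFT bin k is: f_k = k * f_s / N
f_28 = 28 * 9000 / 64 = 7875/2 Hz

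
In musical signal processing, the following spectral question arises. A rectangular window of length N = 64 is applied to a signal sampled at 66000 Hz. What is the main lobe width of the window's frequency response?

For a rectangular window of length N,
the main lobe width in frequency is 2*f_s/N.
= 2*66000/64 = 4125/2 Hz
This determines the minimum frequency separation for resolving two sinusoids.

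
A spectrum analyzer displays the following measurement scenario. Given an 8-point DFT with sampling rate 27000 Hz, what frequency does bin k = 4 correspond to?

The frequency of DFT bin k is: f_k = k * f_s / N
f_4 = 4 * 27000 / 8 = 13500 Hz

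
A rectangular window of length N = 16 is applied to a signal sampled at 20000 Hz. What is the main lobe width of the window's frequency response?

For a rectangular window of length N,
the main lobe width in frequency is 2*f_s/N.
= 2*20000/16 = 2500 Hz
This determines the minimum frequency separation for resolving two sinusoids.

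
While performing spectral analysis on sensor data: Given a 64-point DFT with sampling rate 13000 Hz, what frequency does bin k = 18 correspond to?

The frequency of DFT bin k is: f_k = k * f_s / N
f_18 = 18 * 13000 / 64 = 14625/4 Hz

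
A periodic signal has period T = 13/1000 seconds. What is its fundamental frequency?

The fundamental frequency is the reciprocal of the period.
f = 1/T = 1/(13/1000) = 1000/13 Hz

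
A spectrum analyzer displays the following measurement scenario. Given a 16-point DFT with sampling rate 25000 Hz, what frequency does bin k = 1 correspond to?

The frequency of DFT bin k is: f_k = k * f_s / N
f_1 = 1 * 25000 / 16 = 3125/2 Hz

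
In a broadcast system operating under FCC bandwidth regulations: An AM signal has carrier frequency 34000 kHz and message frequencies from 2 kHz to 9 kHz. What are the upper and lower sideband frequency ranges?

Upper sideband (USB) = fc + [fm_low, fm_high] = 34000 + [2, 9] = [34002, 34009] kHz
Lower sideband (LSB) = fc - [fm_high, fm_low] = 34000 - [9, 2] = [33991, 33998] kHz
Total occupied spectrum: 33991 kHz to 34009 kHz (plus carrier at 34000 kHz)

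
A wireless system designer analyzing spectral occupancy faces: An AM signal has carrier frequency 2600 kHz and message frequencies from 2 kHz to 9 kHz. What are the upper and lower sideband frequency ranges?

Upper sideband (USB) = fc + [fm_low, fm_high] = 2600 + [2, 9] = [2602, 2609] kHz
Lower sideband (LSB) = fc - [fm_high, fm_low] = 2600 - [9, 2] = [2591, 2598] kHz
Total occupied spectrum: 2591 kHz to 2609 kHz (plus carrier at 2600 kHz)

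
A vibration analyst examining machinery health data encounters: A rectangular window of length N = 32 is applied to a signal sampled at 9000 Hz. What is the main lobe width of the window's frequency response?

For a rectangular window of length N,
the main lobe width in frequency is 2*f_s/N.
= 2*9000/32 = 1125/2 Hz
This determines the minimum frequency separation for resolving two sinusoids.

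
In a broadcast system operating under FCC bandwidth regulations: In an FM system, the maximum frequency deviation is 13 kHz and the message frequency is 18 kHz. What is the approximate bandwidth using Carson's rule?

Carson's rule: BW = 2*(delta_f + f_m)
= 2*(13 + 18) kHz = 62 kHz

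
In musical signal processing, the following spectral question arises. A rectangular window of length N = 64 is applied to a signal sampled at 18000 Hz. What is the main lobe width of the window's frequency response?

For a rectangular window of length N,
the main lobe width in frequency is 2*f_s/N.
= 2*18000/64 = 1125/2 Hz
This determines the minimum frequency separation for resolving two sinusoids.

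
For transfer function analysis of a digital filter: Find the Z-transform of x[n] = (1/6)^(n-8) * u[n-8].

Time-shifting property: if X(z) = Z{x[n]}, then Z{x[n-d]} = z^(-d) * X(z)
X(z) = z/(z - 1/6) for x[n] = (1/6)^n * u[n]
Z{x[n-8]} = z^(-8) * z/(z - 1/6) = z^(-7)/(z - 1/6)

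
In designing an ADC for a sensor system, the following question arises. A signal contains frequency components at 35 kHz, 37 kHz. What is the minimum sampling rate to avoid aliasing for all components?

The highest frequency component is f_max = 37 kHz.
Nyquist rate = 2 * f_max = 2 * 37 kHz = 74 kHz.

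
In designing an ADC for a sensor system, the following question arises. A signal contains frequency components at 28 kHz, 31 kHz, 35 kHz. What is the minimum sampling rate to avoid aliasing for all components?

The highest frequency component is f_max = 35 kHz.
Nyquist rate = 2 * f_max = 2 * 35 kHz = 70 kHz.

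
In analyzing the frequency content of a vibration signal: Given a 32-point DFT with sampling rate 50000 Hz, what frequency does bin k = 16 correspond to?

The frequency of DFT bin k is: f_k = k * f_s / N
f_16 = 16 * 50000 / 32 = 25000 Hz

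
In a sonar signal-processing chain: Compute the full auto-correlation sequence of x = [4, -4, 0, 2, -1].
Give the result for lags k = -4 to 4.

r_xx[k] = sum_m x[m]*x[m+k], indexed from 0, for k = -4 to 4:
  r_xx[-4] = x[4]*x[0] = -4
  r_xx[-3] = x[3]*x[0] + x[4]*x[1] = 12
  r_xx[-2] = x[2]*x[0] + x[3]*x[1] + x[4]*x[2] = -8
  r_xx[-1] = x[1]*x[0] + x[2]*x[1] + x[3]*x[2] + x[4]*x[3] = -18
  r_xx[0] = x[0]*x[0] + x[1]*x[1] + x[2]*x[2] + x[3]*x[3] + x[4]*x[4] = 37
  r_xx[1] = x[0]*x[1] + x[1]*x[2] + x[2]*x[3] + x[3]*x[4] = -18
  r_xx[2] = x[0]*x[2] + x[1]*x[3] + x[2]*x[4] = -8
  r_xx[3] = x[0]*x[3] + x[1]*x[4] = 12
  r_xx[4] = x[0]*x[4] = -4
r_xx = [-4, 12, -8, -18, 37, -18, -8, 12, -4]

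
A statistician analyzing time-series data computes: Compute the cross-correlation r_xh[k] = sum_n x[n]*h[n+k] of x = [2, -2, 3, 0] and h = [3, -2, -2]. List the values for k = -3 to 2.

Both sequences indexed from 0 and zero outside their support.
Lags with overlap: k = -3 to 2.
  r_xh[-3] = x[3]*h[0] = 0
  r_xh[-2] = x[2]*h[0] + x[3]*h[1] = 9
  r_xh[-1] = x[1]*h[0] + x[2]*h[1] + x[3]*h[2] = -12
  r_xh[0] = x[0]*h[0] + x[1]*h[1] + x[2]*h[2] = 4
  r_xh[1] = x[0]*h[1] + x[1]*h[2] = 0
  r_xh[2] = x[0]*h[2] = -4
r_xh = [0, 9, -12, 4, 0, -4] (for k = -3, ..., 2)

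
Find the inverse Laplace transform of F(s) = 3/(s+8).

Standard pair: k/(s+a) <-> k*e^(-at)*u(t)
With k=3, a=8: f(t) = 3*e^(-8t)*u(t)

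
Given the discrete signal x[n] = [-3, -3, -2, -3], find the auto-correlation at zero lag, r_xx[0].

The auto-correlation at zero lag r_xx[0] equals the signal energy.
r_xx[0] = sum of x[n]^2 = (-3)^2 + (-3)^2 + (-2)^2 + (-3)^2
= 9 + 9 + 4 + 9 = 31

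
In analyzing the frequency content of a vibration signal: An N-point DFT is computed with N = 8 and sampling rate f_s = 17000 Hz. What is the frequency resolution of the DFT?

DFT frequency resolution = f_s / N
= 17000 / 8 = 2125 Hz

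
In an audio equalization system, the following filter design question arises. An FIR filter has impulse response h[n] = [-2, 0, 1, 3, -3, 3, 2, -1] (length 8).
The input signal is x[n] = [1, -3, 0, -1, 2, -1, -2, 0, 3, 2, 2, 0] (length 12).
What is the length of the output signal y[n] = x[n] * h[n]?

For linear convolution, the output length is:
len(y) = len(x) + len(h) - 1 = 12 + 8 - 1 = 19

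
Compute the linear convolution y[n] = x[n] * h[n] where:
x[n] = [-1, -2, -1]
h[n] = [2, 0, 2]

y[n] = sum_k x[k]*h[n-k]. Output length = len(x) + len(h) - 1 = 3 + 3 - 1 = 5.
y[0] = -1*2 = -2
y[1] = -2*2 + -1*0 = -4
y[2] = -1*2 + -2*0 + -1*2 = -4
y[3] = -1*0 + -2*2 = -4
y[4] = -1*2 = -2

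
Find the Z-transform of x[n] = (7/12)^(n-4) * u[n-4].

Time-shifting property: if X(z) = Z{x[n]}, then Z{x[n-d]} = z^(-d) * X(z)
X(z) = z/(z - 7/12) for x[n] = (7/12)^n * u[n]
Z{x[n-4]} = z^(-4) * z/(z - 7/12) = z^(-3)/(z - 7/12)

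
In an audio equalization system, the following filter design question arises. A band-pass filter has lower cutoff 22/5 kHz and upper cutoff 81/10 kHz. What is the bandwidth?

Bandwidth = f_high - f_low
= 81/10 kHz - 22/5 kHz = 37/10 kHz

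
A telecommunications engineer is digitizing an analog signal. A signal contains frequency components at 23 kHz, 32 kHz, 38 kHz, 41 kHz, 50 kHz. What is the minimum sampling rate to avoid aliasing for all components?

The highest frequency component is f_max = 50 kHz.
Nyquist rate = 2 * f_max = 2 * 50 kHz = 100 kHz.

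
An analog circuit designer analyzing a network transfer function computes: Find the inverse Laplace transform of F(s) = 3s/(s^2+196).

Standard pair: s/(s^2+w^2) <-> cos(wt)*u(t)
With k=3, w=14: f(t) = 3*cos(14t)*u(t)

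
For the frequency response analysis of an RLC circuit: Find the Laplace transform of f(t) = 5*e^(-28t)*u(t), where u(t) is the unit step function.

Standard Laplace transform pair:
e^(-at)*u(t) <-> 1/(s+a)
With a = 28: L{5*e^(-28t)*u(t)} = 5/(s+28), ROC: Re(s) > -28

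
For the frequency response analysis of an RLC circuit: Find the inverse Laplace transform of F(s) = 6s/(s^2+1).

Standard pair: s/(s^2+w^2) <-> cos(wt)*u(t)
With k=6, w=1: f(t) = 6*cos(t)*u(t)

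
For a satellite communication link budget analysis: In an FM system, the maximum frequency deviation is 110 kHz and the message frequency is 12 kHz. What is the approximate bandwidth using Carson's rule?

Carson's rule: BW = 2*(delta_f + f_m)
= 2*(110 + 12) kHz = 244 kHz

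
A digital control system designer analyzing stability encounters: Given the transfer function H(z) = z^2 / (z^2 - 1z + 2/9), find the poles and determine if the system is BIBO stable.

Poles are roots of the denominator: z^2 - 1z + 2/9 = 0.
Quadratic formula: z = [-(-1) +/- sqrt((-1)^2 - 4*(2/9))] / 2
Discriminant = 1 - 8/9 = 1/9; sqrt = 1/3.
z = (1 +/- 1/3) / 2 => z = 2/3 or z = 1/3.
|p1| = 1/3, |p2| = 2/3.
For BIBO stability, all poles must lie inside the unit circle (|p| < 1).
System is STABLE since both |p| < 1.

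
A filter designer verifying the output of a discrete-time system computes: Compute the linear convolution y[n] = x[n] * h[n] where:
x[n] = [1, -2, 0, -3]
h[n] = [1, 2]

y[n] = sum_k x[k]*h[n-k]. Output length = len(x) + len(h) - 1 = 4 + 2 - 1 = 5.
y[0] = 1*1 = 1
y[1] = -2*1 + 1*2 = 0
y[2] = 0*1 + -2*2 = -4
y[3] = -3*1 + 0*2 = -3
y[4] = -3*2 = -6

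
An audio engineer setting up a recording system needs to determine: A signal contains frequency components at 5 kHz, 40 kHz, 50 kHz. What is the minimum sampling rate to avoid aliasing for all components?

The highest frequency component is f_max = 50 kHz.
Nyquist rate = 2 * f_max = 2 * 50 kHz = 100 kHz.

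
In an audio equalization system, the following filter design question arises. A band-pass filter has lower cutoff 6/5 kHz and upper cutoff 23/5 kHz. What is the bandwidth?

Bandwidth = f_high - f_low
= 23/5 kHz - 6/5 kHz = 17/5 kHz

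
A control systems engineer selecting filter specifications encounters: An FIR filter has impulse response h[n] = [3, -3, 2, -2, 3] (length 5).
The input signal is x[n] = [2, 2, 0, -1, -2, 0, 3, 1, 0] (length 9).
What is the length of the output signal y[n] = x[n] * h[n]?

For linear convolution, the output length is:
len(y) = len(x) + len(h) - 1 = 9 + 5 - 1 = 13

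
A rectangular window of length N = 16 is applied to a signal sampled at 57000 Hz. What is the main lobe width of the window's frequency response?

For a rectangular window of length N,
the main lobe width in frequency is 2*f_s/N.
= 2*57000/16 = 7125 Hz
This determines the minimum frequency separation for resolving two sinusoids.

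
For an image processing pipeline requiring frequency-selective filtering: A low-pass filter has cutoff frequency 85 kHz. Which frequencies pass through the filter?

A low-pass filter passes all frequencies below the cutoff frequency 85 kHz and attenuates higher frequencies.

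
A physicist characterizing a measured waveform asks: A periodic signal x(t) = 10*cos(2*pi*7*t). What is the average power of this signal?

Average power of A*cos(wt) is A^2/2.
P = 10^2 / 2 = 100/2 = 50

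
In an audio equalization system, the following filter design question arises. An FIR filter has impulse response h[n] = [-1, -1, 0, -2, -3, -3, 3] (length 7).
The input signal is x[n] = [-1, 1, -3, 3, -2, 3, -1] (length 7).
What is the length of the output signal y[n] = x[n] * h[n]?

For linear convolution, the output length is:
len(y) = len(x) + len(h) - 1 = 7 + 7 - 1 = 13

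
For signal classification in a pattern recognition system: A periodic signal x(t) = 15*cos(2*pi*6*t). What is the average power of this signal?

Average power of A*cos(wt) is A^2/2.
P = 15^2 / 2 = 225/2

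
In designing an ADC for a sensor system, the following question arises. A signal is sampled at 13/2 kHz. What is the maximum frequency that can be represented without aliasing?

The maximum frequency that can be represented without aliasing
is the Nyquist frequency: f_max = f_s / 2 = 13/2 kHz / 2 = 13/4 kHz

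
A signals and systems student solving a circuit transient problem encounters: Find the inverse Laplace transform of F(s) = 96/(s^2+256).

Standard pair: w/(s^2+w^2) <-> sin(wt)*u(t)
Recognize w^2 = 256, so w = 16; numerator 96 = 6*16.
f(t) = 6*sin(16t)*u(t)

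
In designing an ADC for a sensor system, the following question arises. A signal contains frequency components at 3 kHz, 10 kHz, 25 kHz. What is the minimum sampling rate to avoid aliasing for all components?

The highest frequency component is f_max = 25 kHz.
Nyquist rate = 2 * f_max = 2 * 25 kHz = 50 kHz.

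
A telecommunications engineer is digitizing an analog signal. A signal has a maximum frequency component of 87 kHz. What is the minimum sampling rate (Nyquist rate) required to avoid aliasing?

By the Nyquist-Shannon sampling theorem,
the minimum sampling rate (Nyquist rate) must be at least 2 * f_max.
Nyquist rate = 2 * 87 kHz = 174 kHz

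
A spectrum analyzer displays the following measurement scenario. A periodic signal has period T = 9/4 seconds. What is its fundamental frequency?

The fundamental frequency is the reciprocal of the period.
f = 1/T = 1/(9/4) = 4/9 Hz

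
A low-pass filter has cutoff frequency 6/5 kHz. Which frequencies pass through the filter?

A low-pass filter passes all frequencies below the cutoff frequency 6/5 kHz and attenuates higher frequencies.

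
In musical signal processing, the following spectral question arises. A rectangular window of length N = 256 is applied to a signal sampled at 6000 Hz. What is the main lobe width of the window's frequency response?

For a rectangular window of length N,
the main lobe width in frequency is 2*f_s/N.
= 2*6000/256 = 375/8 Hz
This determines the minimum frequency separation for resolving two sinusoids.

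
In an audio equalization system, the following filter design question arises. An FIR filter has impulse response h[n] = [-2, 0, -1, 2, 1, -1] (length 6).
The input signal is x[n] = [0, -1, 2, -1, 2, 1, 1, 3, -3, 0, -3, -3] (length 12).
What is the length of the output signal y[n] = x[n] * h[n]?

For linear convolution, the output length is:
len(y) = len(x) + len(h) - 1 = 12 + 6 - 1 = 17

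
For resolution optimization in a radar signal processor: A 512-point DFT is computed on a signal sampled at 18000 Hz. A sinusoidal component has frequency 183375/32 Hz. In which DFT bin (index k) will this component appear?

DFT frequency resolution = f_s/N = 18000/512 = 1125/32 Hz
Bin index k = f_signal / resolution = 183375/32 / 1125/32 = 163
The signal frequency 183375/32 Hz falls in DFT bin k = 163.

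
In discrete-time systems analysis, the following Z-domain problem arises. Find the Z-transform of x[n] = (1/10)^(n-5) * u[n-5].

Time-shifting property: if X(z) = Z{x[n]}, then Z{x[n-d]} = z^(-d) * X(z)
X(z) = z/(z - 1/10) for x[n] = (1/10)^n * u[n]
Z{x[n-5]} = z^(-5) * z/(z - 1/10) = z^(-4)/(z - 1/10)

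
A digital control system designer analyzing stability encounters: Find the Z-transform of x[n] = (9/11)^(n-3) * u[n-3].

Time-shifting property: if X(z) = Z{x[n]}, then Z{x[n-d]} = z^(-d) * X(z)
X(z) = z/(z - 9/11) for x[n] = (9/11)^n * u[n]
Z{x[n-3]} = z^(-3) * z/(z - 9/11) = z^(-2)/(z - 9/11)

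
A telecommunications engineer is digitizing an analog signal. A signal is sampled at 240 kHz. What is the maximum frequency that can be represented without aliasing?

The maximum frequency that can be represented without aliasing
is the Nyquist frequency: f_max = f_s / 2 = 240 kHz / 2 = 120 kHz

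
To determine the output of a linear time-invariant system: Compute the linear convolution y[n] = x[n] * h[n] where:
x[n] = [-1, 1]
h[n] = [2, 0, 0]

y[n] = sum_k x[k]*h[n-k]. Output length = len(x) + len(h) - 1 = 2 + 3 - 1 = 4.
y[0] = -1*2 = -2
y[1] = 1*2 + -1*0 = 2
y[2] = 1*0 + -1*0 = 0
y[3] = 1*0 = 0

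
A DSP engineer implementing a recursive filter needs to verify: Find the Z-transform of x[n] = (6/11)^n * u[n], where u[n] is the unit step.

The Z-transform of a^n * u[n] is z/(z-a) for |z| > |a|.
Here a = 6/11, so X(z) = z/(z - (6/11)) = 11z/(11z - 6)
ROC: |z| > 6/11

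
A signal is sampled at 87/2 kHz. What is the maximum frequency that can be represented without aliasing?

The maximum frequency that can be represented without aliasing
is the Nyquist frequency: f_max = f_s / 2 = 87/2 kHz / 2 = 87/4 kHz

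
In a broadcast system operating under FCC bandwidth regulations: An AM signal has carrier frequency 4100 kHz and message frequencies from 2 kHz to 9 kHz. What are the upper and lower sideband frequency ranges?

Upper sideband (USB) = fc + [fm_low, fm_high] = 4100 + [2, 9] = [4102, 4109] kHz
Lower sideband (LSB) = fc - [fm_high, fm_low] = 4100 - [9, 2] = [4091, 4098] kHz
Total occupied spectrum: 4091 kHz to 4109 kHz (plus carrier at 4100 kHz)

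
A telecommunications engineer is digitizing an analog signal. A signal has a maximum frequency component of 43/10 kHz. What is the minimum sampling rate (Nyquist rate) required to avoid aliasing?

By the Nyquist-Shannon sampling theorem,
the minimum sampling rate (Nyquist rate) must be at least 2 * f_max.
Nyquist rate = 2 * 43/10 kHz = 43/5 kHz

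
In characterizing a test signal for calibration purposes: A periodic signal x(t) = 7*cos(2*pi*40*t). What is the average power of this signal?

Average power of A*cos(wt) is A^2/2.
P = 7^2 / 2 = 49/2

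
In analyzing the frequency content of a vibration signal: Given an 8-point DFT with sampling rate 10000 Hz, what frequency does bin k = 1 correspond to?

The frequency of DFT bin k is: f_k = k * f_s / N
f_1 = 1 * 10000 / 8 = 1250 Hz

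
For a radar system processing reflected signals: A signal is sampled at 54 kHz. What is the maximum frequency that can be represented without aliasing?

The maximum frequency that can be represented without aliasing
is the Nyquist frequency: f_max = f_s / 2 = 54 kHz / 2 = 27 kHz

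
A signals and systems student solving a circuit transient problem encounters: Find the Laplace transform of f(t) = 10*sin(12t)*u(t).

Standard pair: sin(wt)*u(t) <-> w/(s^2+w^2)
With w = 12: L{10*sin(12t)*u(t)} = 120/(s^2+144)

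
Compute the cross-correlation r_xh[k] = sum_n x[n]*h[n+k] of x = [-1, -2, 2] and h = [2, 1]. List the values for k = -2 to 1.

Both sequences indexed from 0 and zero outside their support.
Lags with overlap: k = -2 to 1.
  r_xh[-2] = x[2]*h[0] = 4
  r_xh[-1] = x[1]*h[0] + x[2]*h[1] = -2
  r_xh[0] = x[0]*h[0] + x[1]*h[1] = -4
  r_xh[1] = x[0]*h[1] = -1
r_xh = [4, -2, -4, -1] (for k = -2, ..., 1)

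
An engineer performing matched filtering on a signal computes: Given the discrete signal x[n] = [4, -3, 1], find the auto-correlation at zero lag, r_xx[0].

The auto-correlation at zero lag r_xx[0] equals the signal energy.
r_xx[0] = sum of x[n]^2 = 4^2 + (-3)^2 + 1^2
= 16 + 9 + 1 = 26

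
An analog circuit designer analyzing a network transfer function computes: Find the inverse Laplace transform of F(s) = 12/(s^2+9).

Standard pair: w/(s^2+w^2) <-> sin(wt)*u(t)
Recognize w^2 = 9, so w = 3; numerator 12 = 4*3.
f(t) = 4*sin(3t)*u(t)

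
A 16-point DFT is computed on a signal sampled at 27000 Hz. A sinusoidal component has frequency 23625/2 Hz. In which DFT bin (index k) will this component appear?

DFT frequency resolution = f_s/N = 27000/16 = 3375/2 Hz
Bin index k = f_signal / resolution = 23625/2 / 3375/2 = 7
The signal frequency 23625/2 Hz falls in DFT bin k = 7.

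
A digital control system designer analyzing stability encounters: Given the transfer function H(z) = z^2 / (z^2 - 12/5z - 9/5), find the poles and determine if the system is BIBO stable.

Poles are roots of the denominator: z^2 - 12/5z - 9/5 = 0.
Quadratic formula: z = [-(-12/5) +/- sqrt((-12/5)^2 - 4*(-9/5))] / 2
Discriminant = 144/25 + 36/5 = 324/25; sqrt = 18/5.
z = (12/5 +/- 18/5) / 2 => z = 3 or z = -3/5.
|p1| = 3, |p2| = 3/5.
For BIBO stability, all poles must lie inside the unit circle (|p| < 1).
System is UNSTABLE since at least one |p| >= 1.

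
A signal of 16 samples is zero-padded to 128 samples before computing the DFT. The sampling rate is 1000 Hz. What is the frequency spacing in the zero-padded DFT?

Original DFT: N = 16, resolution = f_s/N = 1000/16 = 125/2 Hz
Zero-padded DFT: N = 128, resolution = f_s/N = 1000/128 = 125/16 Hz
Zero-padding interpolates the spectrum (finer frequency grid)
but does NOT improve the true spectral resolution (ability to resolve close frequencies).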